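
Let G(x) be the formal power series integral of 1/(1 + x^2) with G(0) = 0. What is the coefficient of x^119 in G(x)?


1/(1 + x^2) = sum_{j>=0} (-1)^j x^(2j). Integrating termwise with G(0) = 0:
G(x) = sum_{j>=0} (-1)^j x^(2j+1) / (2j+1) = arctan(x).
Only odd powers are nonzero. For x^119 write 119 = 2*59 + 1, giving
(-1)^59 / 119 = -1/119 = -1/119.

-1/119


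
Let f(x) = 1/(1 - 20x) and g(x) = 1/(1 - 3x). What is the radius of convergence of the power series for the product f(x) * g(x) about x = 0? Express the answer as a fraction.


The radius of 1/(1 - 20x) is 1/20 (nearest singularity at x = 1/20), and the radius of 1/(1 - 3x) is 1/3.
The product f(x)*g(x) = 1/((1 - 20x)(1 - 3x)) has singularities at both 1/20 and 1/3, so its radius of convergence is the distance to the nearest one:
min(1/20, 1/3) = 1/20.

1/20


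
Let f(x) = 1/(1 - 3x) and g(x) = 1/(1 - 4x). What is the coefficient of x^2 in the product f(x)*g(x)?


The coefficient of x^n in f*g is the Cauchy product: sum_{k=0}^{n} a^k * b^(n-k).
With a=3, b=4, n=2:
sum_{k=0}^{2} 3^k * 4^(2-k)
= 37

37


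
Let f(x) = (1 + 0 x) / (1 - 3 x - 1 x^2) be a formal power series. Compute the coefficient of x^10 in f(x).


Write f(x) = sum_{k>=0} a_k x^k. Multiplying both sides by 1 - 3 x - 1 x^2 gives
(1 - 3 x - 1 x^2) sum_{k>=0} a_k x^k = 1 + 0 x.
Matching coefficients:
 x^0: a_0 = 1
 x^1: a_1 - 3 a_0 = 0  =>  a_1 = 3*1 + 0 = 3
 x^k (k >= 2): a_k = 3 a_{k-1} + 1 a_{k-2}.
Iterating: a_2 = 10, a_3 = 33, a_4 = 109, a_5 = 360, a_6 = 1189, a_7 = 3927, a_8 = 12970, a_9 = 42837, a_10 = 141481.
So the coefficient of x^10 is 141481.

141481


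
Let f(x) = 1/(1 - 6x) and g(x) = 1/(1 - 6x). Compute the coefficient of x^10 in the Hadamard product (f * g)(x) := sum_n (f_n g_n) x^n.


f has coefficients f_k = 6^k and g has coefficients g_k = 6^k, so the Hadamard product has coefficient (f*g)_k = 6^k * 6^k = 36^k.
For k = 10: 36^10 = 3656158440062976.

3656158440062976


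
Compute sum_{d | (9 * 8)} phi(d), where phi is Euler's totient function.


First, 9 * 8 = 72. One classical identity is sum_{d | n} phi(d) = n (each k in [1, n] has a unique gcd with n, and among the k's with gcd(k, n) = n/d there are phi(d) of them). So the sum equals 72. We also verify directly:
Divisors of 72: 1, 2, 3, 4, 6, 8, 9, 12, 18, 24, 36, 72.
phi values: 1, 1, 2, 2, 2, 4, 6, 4, 6, 8, 12, 24.
Sum = 72.

72


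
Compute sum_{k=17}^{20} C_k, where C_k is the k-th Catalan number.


C_17 through C_20: 129644790, 477638700, 1767263190, 6564120420
Sum = 129644790 + 477638700 + 1767263190 + 6564120420
= 8938667100

8938667100


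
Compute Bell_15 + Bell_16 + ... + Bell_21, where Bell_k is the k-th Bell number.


Recall Bell_k counts set partitions of a k-set (with Bell_0 = 1 by convention).
Bell_15 through Bell_21: 1382958545, 10480142147, 82864869804, 682076806159, 5832742205057, 51724158235372, 474869816156751
Sum = 1382958545 + 10480142147 + 82864869804 + 682076806159 + 5832742205057 + 51724158235372 + 474869816156751 = 533203521373835.

533203521373835


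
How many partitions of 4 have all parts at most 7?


Using the generating function (1-x)^(-1)(1-x^2)^(-1)...(1-x^7)^(-1),
the coefficient of x^4 counts these restricted partitions.
Result = 5

5


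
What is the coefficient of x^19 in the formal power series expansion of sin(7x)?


The Maclaurin series is sin(t) = sum_{k>=0} (-1)^k t^(2k+1) / (2k+1)!, so substituting t = 7x, only odd powers of x are nonzero, with coefficient of x^(2k+1) equal to (-1)^k 7^(2k+1) / (2k+1)!.
Write 19 = 2*9 + 1, giving the coefficient (-1)^9 * 7^19 / 19! = -11398895185373143/121645100408832000 = -232630513987207/2482553069568000.

-232630513987207/2482553069568000


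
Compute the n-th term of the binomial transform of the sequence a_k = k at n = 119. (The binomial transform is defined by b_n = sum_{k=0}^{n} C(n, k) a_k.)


With a_k = k, b_n = sum_{k=0}^{n} C(n, k) k. Using k * C(n, k) = n * C(n-1, k-1) gives b_n = n * sum_{k>=1} C(n-1, k-1) = n * 2^(n-1).
For n = 119: 119 * 2^118 = 119 * 332306998946228968225951765070086144 = 39544532874601247218888260043340251136.

39544532874601247218888260043340251136


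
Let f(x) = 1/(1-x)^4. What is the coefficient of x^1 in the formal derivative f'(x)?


Differentiate: d/dx [ 1/(1-x)^r ] = r / (1-x)^(r+1).
Here r = 4, so f'(x) = 4 / (1-x)^5.
The expansion of 1/(1-x)^(r+1) has coefficient of x^n equal to C(n+r, r).
So the coefficient of x^1 in f'(x) is
4 * C(5, 4) = 4 * 5 = 20

20


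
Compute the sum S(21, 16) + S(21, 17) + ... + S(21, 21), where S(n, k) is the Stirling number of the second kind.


By definition, S(n, k) counts partitions of an n-set into exactly k nonempty blocks.
Computing row n = 21 for k = 16..21:
S(21, k): 809944464, 34952799, 1023435, 19285, 210, 1
Sum = 845940194.

845940194


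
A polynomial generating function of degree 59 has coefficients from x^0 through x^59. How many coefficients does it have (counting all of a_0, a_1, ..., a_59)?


A polynomial of degree 59 takes the form a_0 + a_1 x + ... + a_59 x^59.
The number of coefficients is 59 + 1 = 60.

60


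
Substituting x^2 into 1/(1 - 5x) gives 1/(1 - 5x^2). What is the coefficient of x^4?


The coefficient of x^(2m) in 1/(1 - 5x^2) is 5^m.
With n = 4 = 2*2, the coefficient is 5^2 = 25.

25


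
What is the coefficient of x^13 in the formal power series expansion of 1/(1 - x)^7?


The expansion 1/(1 - x)^r = sum_{k>=0} C(k + r - 1, r - 1) x^k follows from the multiset / negative-binomial theorem (or from repeated differentiation of the geometric series).
For r = 7 and k = 13:
C(19, 6) = 121645100408832000 / (720 * 6227020800) = 27132.

27132


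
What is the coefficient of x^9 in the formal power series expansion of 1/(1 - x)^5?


The negative binomial / multiset identity is
1/(1 - x)^r = sum_{k>=0} C(k + r - 1, r - 1) x^k.
Here r = 5 and k = 9, so the coefficient is
C(9 + 4, 4) = C(13, 4)
= 715

715


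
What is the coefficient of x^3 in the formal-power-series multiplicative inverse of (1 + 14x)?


The inverse is 1/(1 + 14x). Apply the geometric identity 1/(1 - y) = sum_{k>=0} y^k with y = -14x:
1/(1 + 14x) = sum_{k>=0} (-14)^k x^k.
So the coefficient of x^3 is (-14)^3 = -2744.

-2744


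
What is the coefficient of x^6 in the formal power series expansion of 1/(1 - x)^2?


The expansion 1/(1 - x)^r = sum_{k>=0} C(k + r - 1, r - 1) x^k follows from the multiset / negative-binomial theorem (or from repeated differentiation of the geometric series).
For r = 2 and k = 6:
C(7, 1) = 5040 / (1 * 720) = 7.

7


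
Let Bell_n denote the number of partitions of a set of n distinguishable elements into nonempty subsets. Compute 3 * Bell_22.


Bell_22 can be computed from the Bell triangle or from Dobinski's identity Bell_n = (1/e) * sum_{k>=0} k^n / k!.
Computing Bell_22 = 4506715738447323.
Then 3 * 4506715738447323 = 13520147215341969.

13520147215341969


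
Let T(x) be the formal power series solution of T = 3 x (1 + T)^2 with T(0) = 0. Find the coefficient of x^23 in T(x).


Apply the Lagrange inversion formula: if T = 3 x * phi(T) with phi(t) = (1 + t)^2, then [x^n] T = 3^n * (1/n) [t^(n-1)] phi(t)^n = 3^n * (1/n) [t^(n-1)] (1 + t)^(2n) = 3^n * (1/n) C(2n, n-1).
Using the identity C(2n, n-1) = C(2n, n) * n / (n+1), the unscaled factor equals C(2n, n) / (n+1) = C_n, the n-th Catalan number.
For n = 23: C_23 = C(46, 23) / 24 = 8233430727600/24 = 343059613650.
With the 3^23 = 94143178827 factor, the coefficient is 94143178827 * 343059613650 = 32296722556173480188550.

32296722556173480188550


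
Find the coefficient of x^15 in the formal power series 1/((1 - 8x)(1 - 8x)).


By partial fractions or Cauchy convolution:
The coefficient equals sum_{k=0}^{15} 8^k * 8^(15-k).
= 562949953421312

562949953421312


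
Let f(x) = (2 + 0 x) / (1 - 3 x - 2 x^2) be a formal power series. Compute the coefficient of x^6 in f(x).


Write f(x) = sum_{k>=0} a_k x^k. Multiplying both sides by 1 - 3 x - 2 x^2 gives
(1 - 3 x - 2 x^2) sum_{k>=0} a_k x^k = 2 + 0 x.
Matching coefficients:
 x^0: a_0 = 2
 x^1: a_1 - 3 a_0 = 0  =>  a_1 = 3*2 + 0 = 6
 x^k (k >= 2): a_k = 3 a_{k-1} + 2 a_{k-2}.
Iterating: a_2 = 22, a_3 = 78, a_4 = 278, a_5 = 990, a_6 = 3526.
So the coefficient of x^6 is 3526.

3526


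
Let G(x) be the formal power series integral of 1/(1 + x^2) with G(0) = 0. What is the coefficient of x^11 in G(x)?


1/(1 + x^2) = sum_{j>=0} (-1)^j x^(2j). Integrating termwise with G(0) = 0:
G(x) = sum_{j>=0} (-1)^j x^(2j+1) / (2j+1) = arctan(x).
Only odd powers are nonzero. For x^11 write 11 = 2*5 + 1, giving
(-1)^5 / 11 = -1/11 = -1/11.

-1/11


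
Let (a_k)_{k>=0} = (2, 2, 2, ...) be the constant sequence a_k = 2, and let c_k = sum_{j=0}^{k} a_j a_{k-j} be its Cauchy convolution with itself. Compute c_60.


Since a_j = 2 for all j >= 0, the convolution sum becomes
c_k = sum_{j=0}^{k} 2 * 2 = 4 * (k + 1).
Equivalently, the generating function of (a_k) is 2/(1 - x) and its square is 4/(1 - x)^2 = sum_{k>=0} 4(k + 1) x^k.
For k = 60: 4 * 61 = 244.

244


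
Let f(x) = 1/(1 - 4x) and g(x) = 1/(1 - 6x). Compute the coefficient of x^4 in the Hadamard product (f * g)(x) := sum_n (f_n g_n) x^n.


f has coefficients f_k = 4^k and g has coefficients g_k = 6^k, so the Hadamard product has coefficient (f*g)_k = 4^k * 6^k = 24^k.
For k = 4: 24^4 = 331776.

331776


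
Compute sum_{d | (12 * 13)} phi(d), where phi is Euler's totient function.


First, 12 * 13 = 156. One classical identity is sum_{d | n} phi(d) = n (each k in [1, n] has a unique gcd with n, and among the k's with gcd(k, n) = n/d there are phi(d) of them). So the sum equals 156. We also verify directly:
Divisors of 156: 1, 2, 3, 4, 6, 12, 13, 26, 39, 52, 78, 156.
phi values: 1, 1, 2, 2, 2, 4, 12, 12, 24, 24, 24, 48.
Sum = 156.

156


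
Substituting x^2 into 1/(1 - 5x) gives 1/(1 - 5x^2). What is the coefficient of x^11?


Since 1/(1 - 5x^2) only has even powers of x,
the coefficient of x^11 (odd) is 0.

0


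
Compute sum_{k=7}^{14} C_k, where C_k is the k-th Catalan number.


C_7 through C_14: 429, 1430, 4862, 16796, 58786, 208012, 742900, 2674440
Sum = 429 + 1430 + 4862 + 16796 + 58786 + 208012 + 742900 + 2674440
= 3707655

3707655


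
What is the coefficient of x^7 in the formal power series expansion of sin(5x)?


The Maclaurin series is sin(t) = sum_{k>=0} (-1)^k t^(2k+1) / (2k+1)!, so substituting t = 5x, only odd powers of x are nonzero, with coefficient of x^(2k+1) equal to (-1)^k 5^(2k+1) / (2k+1)!.
Write 7 = 2*3 + 1, giving the coefficient (-1)^3 * 5^7 / 7! = -78125/5040 = -15625/1008.

-15625/1008


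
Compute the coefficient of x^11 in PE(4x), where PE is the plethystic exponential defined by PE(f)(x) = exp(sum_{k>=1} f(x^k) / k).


With f(x) = 4x, the exponent is sum_{k>=1} 4 x^k / k = 4 * (-ln(1 - x)). Exponentiating:
PE(4x) = exp(-4 ln(1 - x)) = 1/(1 - x)^4.
By the negative binomial expansion, [x^n] 1/(1 - x)^4 = C(n + 3, 3).
For n = 11: C(14, 3) = 364.

364


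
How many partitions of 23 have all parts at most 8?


Using the generating function (1-x)^(-1)(1-x^2)^(-1)...(1-x^8)^(-1),
the coefficient of x^23 counts these restricted partitions.
Result = 764

764


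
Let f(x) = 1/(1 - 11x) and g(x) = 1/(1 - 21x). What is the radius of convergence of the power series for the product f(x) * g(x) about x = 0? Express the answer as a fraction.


The radius of 1/(1 - 11x) is 1/11 (nearest singularity at x = 1/11), and the radius of 1/(1 - 21x) is 1/21.
The product f(x)*g(x) = 1/((1 - 11x)(1 - 21x)) has singularities at both 1/11 and 1/21, so its radius of convergence is the distance to the nearest one:
min(1/11, 1/21) = 1/21.

1/21


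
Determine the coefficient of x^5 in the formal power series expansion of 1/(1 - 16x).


The geometric series identity gives 1/(1 - c x) = sum_{k>=0} c^k x^k, so the coefficient of x^k is c^k.
Here c = 16 and k = 5.
Computing: 16^5 = 1048576

1048576


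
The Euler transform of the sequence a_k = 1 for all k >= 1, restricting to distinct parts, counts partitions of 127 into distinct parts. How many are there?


Partitions of 127 into distinct parts can be computed via generating function.
Product (1+x)(1+x^2)(1+x^3)...
The coefficient of x^127 = 3725410

3725410


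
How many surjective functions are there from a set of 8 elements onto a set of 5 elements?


By inclusion-exclusion on which target elements are missed, the number of surjections from an n-set onto a k-set is
surj(n, k) = sum_{j=0}^{k} (-1)^j C(k, j) (k - j)^n.
Equivalently surj(n, k) = k! * S(n, k), where S(n, k) is the Stirling number of the second kind.
For n = 8, k = 5:
S(8, 5) = 1050, so
surj = 5! * 1050 = 120 * 1050 = 126000.

126000


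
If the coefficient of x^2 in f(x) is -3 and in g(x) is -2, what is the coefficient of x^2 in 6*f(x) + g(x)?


Scalar multiplication scales coefficients: 6 * -3 = -18.
Then add the g coefficient: -18 + -2
= -20

-20


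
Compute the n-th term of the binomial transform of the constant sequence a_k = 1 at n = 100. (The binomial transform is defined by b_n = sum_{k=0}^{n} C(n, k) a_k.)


With a_k = 1 for all k, b_n = sum_{k=0}^{n} C(n, k) = 2^n by the binomial theorem.
For n = 100: 2^100 = 1267650600228229401496703205376.

1267650600228229401496703205376


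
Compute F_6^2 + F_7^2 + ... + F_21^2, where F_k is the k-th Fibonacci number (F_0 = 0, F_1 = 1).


There is a standard identity sum_{k=0}^{N} F_k^2 = F_N * F_{N+1} (proved inductively from the telescoping relation F_k^2 = F_k F_{k+1} - F_{k-1} F_k). Then
sum_{k=6}^{21} F_k^2 = F_21 F_22 - F_5 F_6.
Computing: F_21 = 10946, F_22 = 17711, F_5 = 5, F_6 = 8.
Sum = 10946 * 17711 - 5 * 8 = 193864566.

193864566


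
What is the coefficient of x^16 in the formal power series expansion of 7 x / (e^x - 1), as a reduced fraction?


The exponential generating function for Bernoulli numbers is
x / (e^x - 1) = sum_{k>=0} B_k x^k / k!.
So the coefficient of x^16 in 7 x / (e^x - 1) is 7 B_16 / 16!.
Computing: B_16 = -3617/510, 16! = 20922789888000, giving
7 * -3617/510 / 20922789888000 = -3617/1524374691840000.

-3617/1524374691840000


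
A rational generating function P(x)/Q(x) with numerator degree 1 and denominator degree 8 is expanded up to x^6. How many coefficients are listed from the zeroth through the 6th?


Expanding up to x^6 gives the coefficients for x^0, x^1, ..., x^6.
That is 6 + 1 = 7 coefficients in total.

7


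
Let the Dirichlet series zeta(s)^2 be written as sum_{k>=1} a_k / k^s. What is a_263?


The Dirichlet convolution of the constant function 1 with itself gives (1 * 1)(k) = sum_{d | k} 1 = d(k), the number of positive divisors of k.
Since zeta(s) = sum_{k>=1} 1/k^s, we have zeta(s)^2 = sum_{k>=1} d(k)/k^s, so a_k = d(k).
For k = 263: the divisors are 1, 263.
Count = 2.

2


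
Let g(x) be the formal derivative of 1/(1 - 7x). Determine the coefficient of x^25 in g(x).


Differentiate termwise: d/dx sum_{k>=0} 7^k x^k = sum_{k>=1} k 7^k x^(k-1) = sum_{j>=0} (j+1) 7^(j+1) x^j.
Equivalently, d/dx [1/(1 - 7x)] = 7/(1 - 7x)^2.
For j = 25: 26 * 7^26 = 26 * 9387480337647754305649 = 244074488778841611946874.

244074488778841611946874


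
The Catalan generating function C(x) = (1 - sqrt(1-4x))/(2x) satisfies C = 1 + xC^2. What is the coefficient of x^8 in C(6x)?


Substituting x -> 6x scales the n-th coefficient by 6^n, so [x^8] C(6x) = 6^8 * C_8.
C_8 = C(2*8, 8)/(9) = 12870/9 = 1430.
So 6^8 * 1430 = 1679616 * 1430 = 2401850880.

2401850880


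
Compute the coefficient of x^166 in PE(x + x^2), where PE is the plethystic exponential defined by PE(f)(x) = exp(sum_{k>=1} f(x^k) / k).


With f(x) = x + x^2, the exponent is sum_{k>=1} (x^k + x^(2k)) / k = -ln(1 - x) - ln(1 - x^2). Exponentiating:
PE(x + x^2) = 1 / ((1 - x)(1 - x^2)).
This is the generating function for partitions of n into parts of size 1 or 2. The number of 2's can be any j in 0..83, and the rest are 1's, so
[x^166] = floor(166/2) + 1 = 84.

84


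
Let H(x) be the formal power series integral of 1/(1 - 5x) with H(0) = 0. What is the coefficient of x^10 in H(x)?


1/(1 - 5x) = sum_{k>=0} 5^k x^k. Integrating termwise with H(0) = 0:
H(x) = sum_{k>=0} 5^k x^(k+1) / (k+1) = sum_{m>=1} 5^(m-1) x^m / m.
For m = 10: 5^9/10 = 1953125/10 = 390625/2.

390625/2


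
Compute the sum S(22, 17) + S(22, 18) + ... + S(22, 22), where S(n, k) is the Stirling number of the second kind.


By definition, S(n, k) counts partitions of an n-set into exactly k nonempty blocks.
Computing row n = 22 for k = 17..22:
S(22, k): 1404142047, 53374629, 1389850, 23485, 231, 1
Sum = 1458930243.

1458930243


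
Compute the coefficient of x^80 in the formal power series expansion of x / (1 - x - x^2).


Let f(x) = sum_{k>=0} a_k x^k. Multiplying f(x) * (1 - x - x^2) = x and matching coefficients gives a_0 = 0, a_1 = 1, and a_k = a_{k-1} + a_{k-2} for k >= 2. These are the Fibonacci numbers F_k.
Iterating from F_0 = 0, F_1 = 1:
F_0=0, F_1=1, F_2=1, F_3=2, F_4=3, F_5=5, F_6=8, F_7=13, F_8=21, F_9=34, ...
F_80 = 23416728348467685.

23416728348467685


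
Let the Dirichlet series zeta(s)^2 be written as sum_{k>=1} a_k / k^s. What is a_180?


The Dirichlet convolution of the constant function 1 with itself gives (1 * 1)(k) = sum_{d | k} 1 = d(k), the number of positive divisors of k.
Since zeta(s) = sum_{k>=1} 1/k^s, we have zeta(s)^2 = sum_{k>=1} d(k)/k^s, so a_k = d(k).
For k = 180: the divisors are 1, 2, 3, 4, 5, 6, 9, 10, 12, 15, 18, 20, 30, 36, 45, 60, 90, 180.
Count = 18.

18


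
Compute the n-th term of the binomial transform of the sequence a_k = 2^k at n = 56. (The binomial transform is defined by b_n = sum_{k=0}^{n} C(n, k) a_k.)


With a_k = 2^k, b_n = sum_{k=0}^{n} C(n, k) 2^k = (1 + 2)^n by the binomial theorem.
For n = 56: (1 + 2)^56 = 3^56 = 523347633027360537213511521.

523347633027360537213511521


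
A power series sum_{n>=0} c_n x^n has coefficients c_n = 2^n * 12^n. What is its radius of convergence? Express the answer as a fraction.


By the root test (Cauchy-Hadamard), the radius is R = 1 / limsup_n |c_n|^(1/n).
Here |c_n|^(1/n) = (2^n * 12^n)^(1/n) = 2 * 12 = 24 for all n.
So R = 1/24 = 1/24.

1/24


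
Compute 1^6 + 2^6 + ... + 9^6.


This power sum has a closed form given by Faulhaber's formula
sum_{k=1}^{m} k^p = (1 / (p + 1)) * sum_{j=0}^{p} C(p + 1, j) B_j m^(p + 1 - j),
but for small m direct computation is fastest:
1 + 64 + 729 + 4096 + 15625 + 46656 + 117649 + 262144 + 531441 = 978405.

978405


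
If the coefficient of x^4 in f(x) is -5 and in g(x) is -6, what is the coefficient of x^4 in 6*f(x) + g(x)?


Scalar multiplication scales coefficients: 6 * -5 = -30.
Then add the g coefficient: -30 + -6
= -36

-36


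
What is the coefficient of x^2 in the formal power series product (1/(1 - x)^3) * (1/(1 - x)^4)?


Combine the factors: (1/(1 - x)^3) * (1/(1 - x)^4) = 1/(1 - x)^7.
Then use 1/(1 - x)^r = sum_{k>=0} C(k + r - 1, r - 1) x^k with r = 7 and k = 2:
C(8, 6) = 28.

28


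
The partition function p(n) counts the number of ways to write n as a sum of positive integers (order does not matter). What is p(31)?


Using the generating function prod_{k>=1} 1/(1-x^k), we compute p(31).
By dynamic programming over parts 1 through 31:
p(31) = 6842

6842


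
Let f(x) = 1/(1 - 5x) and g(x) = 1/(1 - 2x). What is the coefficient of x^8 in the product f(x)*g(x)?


The coefficient of x^n in f*g is the Cauchy product: sum_{k=0}^{n} a^k * b^(n-k).
With a=5, b=2, n=8:
sum_{k=0}^{8} 5^k * 2^(8-k)
= 650871

650871


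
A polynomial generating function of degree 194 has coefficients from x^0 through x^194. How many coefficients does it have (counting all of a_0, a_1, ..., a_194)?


A polynomial of degree 194 takes the form a_0 + a_1 x + ... + a_194 x^194.
The number of coefficients is 194 + 1 = 195.

195


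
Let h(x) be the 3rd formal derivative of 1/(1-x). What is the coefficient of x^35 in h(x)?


Differentiating 3 times: d^3/dx^3 [1/(1-x)] = 3!/(1-x)^4.
The expansion 1/(1-x)^4 = sum_{k>=0} C(k+3, 3) x^k, so the coefficient of x^n in 3!/(1-x)^4 is 3! * C(n+3, 3).
For n = 35: 6 * C(38, 3) = 6 * 8436 = 50616

50616


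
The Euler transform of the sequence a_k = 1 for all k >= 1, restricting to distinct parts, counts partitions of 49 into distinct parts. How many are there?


Partitions of 49 into distinct parts can be computed via generating function.
Product (1+x)(1+x^2)(1+x^3)...
The coefficient of x^49 = 3264

3264


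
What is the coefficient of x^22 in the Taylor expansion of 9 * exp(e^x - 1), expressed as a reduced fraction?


exp(e^x - 1) = sum_{k>=0} Bell_k x^k / k!, where Bell_k is the k-th Bell number.
So the coefficient of x^22 is 9 * Bell_22 / 22!.
Computing: Bell_22 = 4506715738447323 and 22! = 1124000727777607680000, giving
9 * 4506715738447323/1124000727777607680000 = 88366975263673/2448803328491520000.

88366975263673/2448803328491520000


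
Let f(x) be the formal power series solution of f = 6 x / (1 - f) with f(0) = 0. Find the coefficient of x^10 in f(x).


Apply Lagrange inversion: f = 6 x * phi(f) with phi(t) = 1/(1 - t), so
[x^n] f = 6^n * (1/n) [t^(n-1)] phi(t)^n = 6^n * (1/n) [t^(n-1)] (1 - t)^(-n) = 6^n * (1/n) C(2n - 2, n - 1) = 6^n * C_{n-1}.
For n = 10: C_9 = C(18, 9) / 10 = 48620/10 = 4862.
With the 6^10 = 60466176 factor, the coefficient is 60466176 * 4862 = 293986547712.

293986547712


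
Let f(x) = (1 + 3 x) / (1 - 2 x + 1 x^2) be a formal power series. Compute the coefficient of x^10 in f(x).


Write f(x) = sum_{k>=0} a_k x^k. Multiplying both sides by 1 - 2 x + 1 x^2 gives
(1 - 2 x + 1 x^2) sum_{k>=0} a_k x^k = 1 + 3 x.
Matching coefficients:
 x^0: a_0 = 1
 x^1: a_1 - 2 a_0 = 3  =>  a_1 = 2*1 + 3 = 5
 x^k (k >= 2): a_k = 2 a_{k-1} - 1 a_{k-2}.
Iterating: a_2 = 9, a_3 = 13, a_4 = 17, a_5 = 21, a_6 = 25, a_7 = 29, a_8 = 33, a_9 = 37, a_10 = 41.
So the coefficient of x^10 is 41.

41


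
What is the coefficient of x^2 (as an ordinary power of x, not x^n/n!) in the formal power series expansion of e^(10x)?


The exponential series is e^y = sum_{k>=0} y^k / k!. Substituting y = 10x gives
e^(10x) = sum_{k>=0} 10^k x^k / k!.
So the coefficient of x^n is a^n/n! with a = 10, n = 2:
10^2 / 2! = 100/2 = 50

50


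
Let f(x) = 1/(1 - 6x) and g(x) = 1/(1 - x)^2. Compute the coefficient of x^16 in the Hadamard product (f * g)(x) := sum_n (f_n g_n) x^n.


f has coefficients f_k = 6^k. For g = 1/(1 - x)^2 the coefficient is g_k = C(k + 1, 1) = k + 1. The Hadamard coefficient is (f * g)_k = 6^k * (k + 1).
For k = 16: 6^16 * 17 = 2821109907456 * 17 = 47958868426752.

47958868426752


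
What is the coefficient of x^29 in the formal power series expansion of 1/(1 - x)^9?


The negative binomial / multiset identity is
1/(1 - x)^r = sum_{k>=0} C(k + r - 1, r - 1) x^k.
Here r = 9 and k = 29, so the coefficient is
C(29 + 8, 8) = C(37, 8)
= 38608020

38608020


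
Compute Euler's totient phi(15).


phi(n) counts integers in [1, n] coprime to n. Using the multiplicative formula phi(n) = n * prod_{p | n} (1 - 1/p):
15 = 3 * 5, so
phi(15) = 15 * (1 - 1/3) * (1 - 1/5) = 8.

8


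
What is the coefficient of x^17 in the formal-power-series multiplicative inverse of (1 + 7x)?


The inverse is 1/(1 + 7x). Apply the geometric identity 1/(1 - y) = sum_{k>=0} y^k with y = -7x:
1/(1 + 7x) = sum_{k>=0} (-7)^k x^k.
So the coefficient of x^17 is (-7)^17 = -232630513987207.

-232630513987207


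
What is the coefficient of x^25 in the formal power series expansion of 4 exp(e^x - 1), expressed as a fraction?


exp(e^x - 1) is the exponential generating function for the Bell numbers Bell_k: exp(e^x - 1) = sum_{k>=0} Bell_k x^k / k!.
So the coefficient of x^25 in 4 exp(e^x - 1) is 4 Bell_25 / 25!.
Computing: Bell_25 = 4638590332229999353 and 25! = 15511210043330985984000000, giving
4 * 4638590332229999353/15511210043330985984000000 = 356814640940769181/298292500833288192000000.

356814640940769181/298292500833288192000000


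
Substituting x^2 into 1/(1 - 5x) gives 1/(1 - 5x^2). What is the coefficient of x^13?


Since 1/(1 - 5x^2) only has even powers of x,
the coefficient of x^13 (odd) is 0.

0


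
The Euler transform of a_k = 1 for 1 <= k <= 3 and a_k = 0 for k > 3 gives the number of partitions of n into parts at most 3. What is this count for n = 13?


Partitions of 13 into parts at most 3:
Using generating function (1-x)^(-1)(1-x^2)^(-1)(1-x^3)^(-1),
the coefficient of x^13 = 21

21


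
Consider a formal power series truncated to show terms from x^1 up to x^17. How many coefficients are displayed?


From x^1 to x^17 inclusive, the count is 17 - 1 + 1 = 17.

17


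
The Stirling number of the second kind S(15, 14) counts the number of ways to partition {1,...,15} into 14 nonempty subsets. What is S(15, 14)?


Using the explicit formula S(n,k) = (1/k!) sum_{j=0}^{k} (-1)^(k-j) C(k,j) j^n:
S(15, 14) = 105
Equivalently, S(n,k) is n! times the coefficient of x^n in the EGF (e^x - 1)^k / k!.

105


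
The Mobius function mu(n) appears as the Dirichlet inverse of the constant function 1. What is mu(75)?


75 has a squared prime factor, so mu(75) = 0.
Factorization reveals a repeated prime.

0


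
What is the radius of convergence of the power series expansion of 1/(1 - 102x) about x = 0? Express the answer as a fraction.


Expanding 1/(1 - 102x) = sum_{k>=0} 102^k x^k, the series converges when |102x| < 1, i.e., |x| < 1/102.
So the radius of convergence is 1/102 = 1/102.

1/102


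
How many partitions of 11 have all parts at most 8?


Using the generating function (1-x)^(-1)(1-x^2)^(-1)...(1-x^8)^(-1),
the coefficient of x^11 counts these restricted partitions.
Result = 52

52


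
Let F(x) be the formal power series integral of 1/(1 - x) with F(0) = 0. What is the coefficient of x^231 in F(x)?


1/(1 - x) = sum_{k>=0} x^k. Integrating termwise and using F(0) = 0 gives
F(x) = sum_{k>=0} x^(k+1) / (k+1) = sum_{m>=1} x^m / m = -ln(1 - x).
So the coefficient of x^231 is 1/231 = 1/231.

1/231


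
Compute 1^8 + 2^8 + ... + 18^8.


This power sum has a closed form given by Faulhaber's formula
sum_{k=1}^{m} k^p = (1 / (p + 1)) * sum_{j=0}^{p} C(p + 1, j) B_j m^(p + 1 - j),
but for small m direct computation is fastest:
1 + 256 + 6561 + 65536 + 390625 + 1679616 + 5764801 + 16777216 + 43046721 + 100000000 + 214358881 + 429981696 + 815730721 + 1475789056 + 2562890625 + 4294967296 + 6975757441 + 11019960576 = 27957167625.

27957167625


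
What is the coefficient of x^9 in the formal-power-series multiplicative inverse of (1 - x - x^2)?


Let the inverse be f(x) = sum_{k>=0} a_k x^k. From f(x) * (1 - x - x^2) = 1 and matching coefficients:
 x^0: a_0 = 1.
 x^1: a_1 - a_0 = 0, so a_1 = 1.
 x^k (k >= 2): a_k - a_{k-1} - a_{k-2} = 0, i.e. a_k = a_{k-1} + a_{k-2}.
This is the Fibonacci-type recurrence shifted so that a_0 = a_1 = 1.
Iterating: a_0=1, a_1=1, a_2=2, a_3=3, a_4=5, a_5=8, a_6=13, a_7=21, a_8=34, a_9=55
a_9 = 55.

55


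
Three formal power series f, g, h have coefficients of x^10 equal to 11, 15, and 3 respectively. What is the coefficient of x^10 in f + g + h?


Series addition is componentwise:
11 + 15 + 3
= 29

29


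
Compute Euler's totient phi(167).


phi(n) counts integers in [1, n] coprime to n. Using the multiplicative formula phi(n) = n * prod_{p | n} (1 - 1/p):
167 = 167, so
phi(167) = 167 * (1 - 1/167) = 166.

166


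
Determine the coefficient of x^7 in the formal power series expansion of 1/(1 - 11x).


The geometric series identity gives 1/(1 - c x) = sum_{k>=0} c^k x^k, so the coefficient of x^k is c^k.
Here c = 11 and k = 7.
Computing: 11^7 = 19487171

19487171


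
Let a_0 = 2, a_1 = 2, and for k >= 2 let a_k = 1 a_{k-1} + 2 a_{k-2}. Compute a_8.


Iterating the recurrence forward:
a_0 = 2
a_1 = 2
a_2 = 1*2 + 2*2 = 6
a_3 = 1*6 + 2*2 = 10
a_4 = 1*10 + 2*6 = 22
a_5 = 1*22 + 2*10 = 42
a_6 = 1*42 + 2*22 = 86
a_7 = 1*86 + 2*42 = 170
a_8 = 1*170 + 2*86 = 342
So a_8 = 342.

342


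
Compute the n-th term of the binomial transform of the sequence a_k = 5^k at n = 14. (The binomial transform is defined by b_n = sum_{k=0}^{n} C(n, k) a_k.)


With a_k = 5^k, b_n = sum_{k=0}^{n} C(n, k) 5^k = (1 + 5)^n by the binomial theorem.
For n = 14: (1 + 5)^14 = 6^14 = 78364164096.

78364164096


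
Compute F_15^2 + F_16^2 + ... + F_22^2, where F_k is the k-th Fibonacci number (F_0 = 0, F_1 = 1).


There is a standard identity sum_{k=0}^{N} F_k^2 = F_N * F_{N+1} (proved inductively from the telescoping relation F_k^2 = F_k F_{k+1} - F_{k-1} F_k). Then
sum_{k=15}^{22} F_k^2 = F_22 F_23 - F_14 F_15.
Computing: F_22 = 17711, F_23 = 28657, F_14 = 377, F_15 = 610.
Sum = 17711 * 28657 - 377 * 610 = 507314157.

507314157


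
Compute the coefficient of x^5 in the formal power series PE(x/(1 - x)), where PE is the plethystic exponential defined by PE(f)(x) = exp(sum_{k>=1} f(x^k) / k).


For f(x) = x/(1 - x) we have
sum_{k>=1} f(x^k) / k = sum_{k>=1} (1/k) * x^k / (1 - x^k) = sum_{k, m >= 1} x^(k m) / k,
which after exponentiating simplifies to
PE(x/(1 - x)) = prod_{k>=1} 1 / (1 - x^k).
This is the generating function for the partition function p(n), so the coefficient of x^5 is p(5).
Computing p(5) by dynamic programming over parts 1, 2, ..., 5: p(5) = 7.

7


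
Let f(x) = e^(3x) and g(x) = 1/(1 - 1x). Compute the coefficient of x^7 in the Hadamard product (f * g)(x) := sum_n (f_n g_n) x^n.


Expanding: f_k = 3^k/k! (from e^(3x)) and g_k = 1^k (from 1/(1 - 1x)). So the Hadamard coefficient (f * g)_k = 3^k 1^k / k! = (3)^k / k!.
For k = 7: 3^7/7! = 2187/5040 = 243/560.

243/560


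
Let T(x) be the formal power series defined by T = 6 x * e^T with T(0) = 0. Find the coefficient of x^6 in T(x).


Apply the Lagrange inversion formula: if T = 6 x * phi(T) with phi(t) = e^t, then
[x^n] T = 6^n * (1/n) [t^(n-1)] phi(t)^n = 6^n * (1/n) [t^(n-1)] e^(n t) = 6^n * (1/n) * n^(n-1) / (n-1)! = 6^n * n^(n-1) / n!.
When c = 1 this is the Cayley count of rooted labeled trees on n vertices, divided by n!.
For n = 6: 6^6 * 6^5 / 6! = 46656 * 7776/720 = 2519424/5.

2519424/5


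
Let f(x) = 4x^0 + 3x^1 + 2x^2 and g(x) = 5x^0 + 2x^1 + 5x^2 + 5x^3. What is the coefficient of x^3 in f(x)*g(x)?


Cauchy product at x^3:
4*5 + 3*5 + 2*2
= 39

39


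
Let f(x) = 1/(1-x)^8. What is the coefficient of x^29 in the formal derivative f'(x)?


Differentiate: d/dx [ 1/(1-x)^r ] = r / (1-x)^(r+1).
Here r = 8, so f'(x) = 8 / (1-x)^9.
The expansion of 1/(1-x)^(r+1) has coefficient of x^n equal to C(n+r, r).
So the coefficient of x^29 in f'(x) is
8 * C(37, 8) = 8 * 38608020 = 308864160

308864160


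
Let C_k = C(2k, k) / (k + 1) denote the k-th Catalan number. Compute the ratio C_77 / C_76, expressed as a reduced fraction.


Using C_k = (2k)! / (k! (k+1)!), the ratio C_{k+1}/C_k simplifies to
C_{k+1}/C_k = [(2k+2)! / ((k+1)! (k+2)!)] * [k! (k+1)! / (2k)!]
 = (2k+2)(2k+1) / ((k+1)(k+2)) = 2(2k+1) / (k+2).
For k = 76: 2(2*76 + 1) / (76 + 2) = 306/78 = 51/13.

51/13


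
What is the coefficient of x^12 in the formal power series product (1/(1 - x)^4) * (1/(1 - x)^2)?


Combine the factors: (1/(1 - x)^4) * (1/(1 - x)^2) = 1/(1 - x)^6.
Then use 1/(1 - x)^r = sum_{k>=0} C(k + r - 1, r - 1) x^k with r = 6 and k = 12:
C(17, 5) = 6188.

6188


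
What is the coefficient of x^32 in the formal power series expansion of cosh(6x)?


The Maclaurin series is cosh(t) = sum_{m>=0} t^(2m) / (2m)!, so substituting t = 6x, only even powers of x are nonzero, with coefficient of x^(2m) equal to 6^(2m) / (2m)!.
For x^32 the coefficient is 6^32/32! = 7958661109946400884391936/263130836933693530167218012160000000 = 774840978/25617946563506171875.

774840978/25617946563506171875


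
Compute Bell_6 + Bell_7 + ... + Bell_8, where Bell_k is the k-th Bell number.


Recall Bell_k counts set partitions of a k-set (with Bell_0 = 1 by convention).
Bell_6 through Bell_8: 203, 877, 4140
Sum = 203 + 877 + 4140 = 5220.

5220


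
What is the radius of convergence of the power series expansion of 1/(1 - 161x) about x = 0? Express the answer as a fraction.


Expanding 1/(1 - 161x) = sum_{k>=0} 161^k x^k, the series converges when |161x| < 1, i.e., |x| < 1/161.
So the radius of convergence is 1/161 = 1/161.

1/161


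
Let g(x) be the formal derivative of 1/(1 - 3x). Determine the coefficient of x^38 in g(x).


Differentiate termwise: d/dx sum_{k>=0} 3^k x^k = sum_{k>=1} k 3^k x^(k-1) = sum_{j>=0} (j+1) 3^(j+1) x^j.
Equivalently, d/dx [1/(1 - 3x)] = 3/(1 - 3x)^2.
For j = 38: 39 * 3^39 = 39 * 4052555153018976267 = 158049650967740074413.

158049650967740074413


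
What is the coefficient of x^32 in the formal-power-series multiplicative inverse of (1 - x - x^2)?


Let the inverse be f(x) = sum_{k>=0} a_k x^k. From f(x) * (1 - x - x^2) = 1 and matching coefficients:
 x^0: a_0 = 1.
 x^1: a_1 - a_0 = 0, so a_1 = 1.
 x^k (k >= 2): a_k - a_{k-1} - a_{k-2} = 0, i.e. a_k = a_{k-1} + a_{k-2}.
This is the Fibonacci-type recurrence shifted so that a_0 = a_1 = 1.
Iterating: a_0=1, a_1=1, a_2=2, a_3=3, a_4=5, a_5=8, a_6=13, a_7=21, a_8=34, a_9=55, ...
a_32 = 3524578.

3524578


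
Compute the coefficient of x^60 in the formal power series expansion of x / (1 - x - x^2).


Let f(x) = sum_{k>=0} a_k x^k. Multiplying f(x) * (1 - x - x^2) = x and matching coefficients gives a_0 = 0, a_1 = 1, and a_k = a_{k-1} + a_{k-2} for k >= 2. These are the Fibonacci numbers F_k.
Iterating from F_0 = 0, F_1 = 1:
F_0=0, F_1=1, F_2=1, F_3=2, F_4=3, F_5=5, F_6=8, F_7=13, F_8=21, F_9=34, ...
F_60 = 1548008755920.

1548008755920


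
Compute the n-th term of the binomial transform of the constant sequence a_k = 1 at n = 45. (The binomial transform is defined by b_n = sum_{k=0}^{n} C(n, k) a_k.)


With a_k = 1 for all k, b_n = sum_{k=0}^{n} C(n, k) = 2^n by the binomial theorem.
For n = 45: 2^45 = 35184372088832.

35184372088832


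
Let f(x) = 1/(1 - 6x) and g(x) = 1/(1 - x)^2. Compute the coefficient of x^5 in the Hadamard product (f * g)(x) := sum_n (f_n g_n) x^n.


f has coefficients f_k = 6^k. For g = 1/(1 - x)^2 the coefficient is g_k = C(k + 1, 1) = k + 1. The Hadamard coefficient is (f * g)_k = 6^k * (k + 1).
For k = 5: 6^5 * 6 = 7776 * 6 = 46656.

46656


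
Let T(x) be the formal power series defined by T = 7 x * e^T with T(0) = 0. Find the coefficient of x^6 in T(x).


Apply the Lagrange inversion formula: if T = 7 x * phi(T) with phi(t) = e^t, then
[x^n] T = 7^n * (1/n) [t^(n-1)] phi(t)^n = 7^n * (1/n) [t^(n-1)] e^(n t) = 7^n * (1/n) * n^(n-1) / (n-1)! = 7^n * n^(n-1) / n!.
When c = 1 this is the Cayley count of rooted labeled trees on n vertices, divided by n!.
For n = 6: 7^6 * 6^5 / 6! = 117649 * 7776/720 = 6353046/5.

6353046/5


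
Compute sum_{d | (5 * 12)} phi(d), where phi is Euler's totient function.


First, 5 * 12 = 60. One classical identity is sum_{d | n} phi(d) = n (each k in [1, n] has a unique gcd with n, and among the k's with gcd(k, n) = n/d there are phi(d) of them). So the sum equals 60. We also verify directly:
Divisors of 60: 1, 2, 3, 4, 5, 6, 10, 12, 15, 20, 30, 60.
phi values: 1, 1, 2, 2, 4, 2, 4, 4, 8, 8, 8, 16.
Sum = 60.

60


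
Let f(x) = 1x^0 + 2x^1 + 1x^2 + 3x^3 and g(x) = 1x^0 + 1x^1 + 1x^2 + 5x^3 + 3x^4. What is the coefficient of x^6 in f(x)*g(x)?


Cauchy product at x^6:
1*3 + 3*5
= 18

18


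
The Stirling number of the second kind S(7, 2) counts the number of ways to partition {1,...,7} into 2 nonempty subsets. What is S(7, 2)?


Using the explicit formula S(n,k) = (1/k!) sum_{j=0}^{k} (-1)^(k-j) C(k,j) j^n:
S(7, 2) = 63
Equivalently, S(n,k) is n! times the coefficient of x^n in the EGF (e^x - 1)^k / k!.

63


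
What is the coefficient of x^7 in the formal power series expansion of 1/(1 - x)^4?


The expansion 1/(1 - x)^r = sum_{k>=0} C(k + r - 1, r - 1) x^k follows from the multiset / negative-binomial theorem (or from repeated differentiation of the geometric series).
For r = 4 and k = 7:
C(10, 3) = 3628800 / (6 * 5040) = 120.

120


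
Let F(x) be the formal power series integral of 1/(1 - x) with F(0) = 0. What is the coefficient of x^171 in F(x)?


1/(1 - x) = sum_{k>=0} x^k. Integrating termwise and using F(0) = 0 gives
F(x) = sum_{k>=0} x^(k+1) / (k+1) = sum_{m>=1} x^m / m = -ln(1 - x).
So the coefficient of x^171 is 1/171 = 1/171.

1/171


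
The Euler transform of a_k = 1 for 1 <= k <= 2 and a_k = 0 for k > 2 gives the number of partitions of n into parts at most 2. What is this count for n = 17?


Partitions of 17 into parts at most 2:
Using generating function (1-x)^(-1)(1-x^2)^(-1),
the coefficient of x^17 = 9

9


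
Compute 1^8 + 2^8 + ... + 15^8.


This power sum has a closed form given by Faulhaber's formula
sum_{k=1}^{m} k^p = (1 / (p + 1)) * sum_{j=0}^{p} C(p + 1, j) B_j m^(p + 1 - j),
but for small m direct computation is fastest:
1 + 256 + 6561 + 65536 + 390625 + 1679616 + 5764801 + 16777216 + 43046721 + 100000000 + 214358881 + 429981696 + 815730721 + 1475789056 + 2562890625 = 5666482312.

5666482312


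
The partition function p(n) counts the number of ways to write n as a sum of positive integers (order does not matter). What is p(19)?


Using the generating function prod_{k>=1} 1/(1-x^k), we compute p(19).
By dynamic programming over parts 1 through 19:
p(19) = 490

490


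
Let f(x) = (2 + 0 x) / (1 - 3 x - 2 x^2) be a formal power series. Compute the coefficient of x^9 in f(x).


Write f(x) = sum_{k>=0} a_k x^k. Multiplying both sides by 1 - 3 x - 2 x^2 gives
(1 - 3 x - 2 x^2) sum_{k>=0} a_k x^k = 2 + 0 x.
Matching coefficients:
 x^0: a_0 = 2
 x^1: a_1 - 3 a_0 = 0  =>  a_1 = 3*2 + 0 = 6
 x^k (k >= 2): a_k = 3 a_{k-1} + 2 a_{k-2}.
Iterating: a_2 = 22, a_3 = 78, a_4 = 278, a_5 = 990, a_6 = 3526, a_7 = 12558, a_8 = 44726, a_9 = 159294.
So the coefficient of x^9 is 159294.

159294


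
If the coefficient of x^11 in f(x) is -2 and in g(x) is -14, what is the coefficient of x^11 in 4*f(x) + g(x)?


Scalar multiplication scales coefficients: 4 * -2 = -8.
Then add the g coefficient: -8 + -14
= -22

-22


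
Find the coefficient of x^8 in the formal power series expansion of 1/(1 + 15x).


Write 1/(1 + c x) = 1/(1 - (-c) x) and apply the geometric-series identity
1/(1 - y) = sum_{k>=0} y^k to get 1/(1 + c x) = sum_{k>=0} (-c)^k x^k.
So the coefficient of x^k is (-c)^k = (-1)^k * c^k.
Here c = 15 and k = 8:
(-15)^8 = 1 * 2562890625 = 2562890625

2562890625


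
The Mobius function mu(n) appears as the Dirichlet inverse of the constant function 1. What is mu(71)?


71 = 71 (all distinct primes).
mu(71) = (-1)^1 = -1

-1


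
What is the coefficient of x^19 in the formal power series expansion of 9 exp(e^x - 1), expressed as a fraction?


exp(e^x - 1) is the exponential generating function for the Bell numbers Bell_k: exp(e^x - 1) = sum_{k>=0} Bell_k x^k / k!.
So the coefficient of x^19 in 9 exp(e^x - 1) is 9 Bell_19 / 19!.
Computing: Bell_19 = 5832742205057 and 19! = 121645100408832000, giving
9 * 5832742205057/121645100408832000 = 5832742205057/13516122267648000.

5832742205057/13516122267648000


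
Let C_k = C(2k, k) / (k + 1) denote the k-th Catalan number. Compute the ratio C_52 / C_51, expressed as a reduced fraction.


Using C_k = (2k)! / (k! (k+1)!), the ratio C_{k+1}/C_k simplifies to
C_{k+1}/C_k = [(2k+2)! / ((k+1)! (k+2)!)] * [k! (k+1)! / (2k)!]
 = (2k+2)(2k+1) / ((k+1)(k+2)) = 2(2k+1) / (k+2).
For k = 51: 2(2*51 + 1) / (51 + 2) = 206/53 = 206/53.

206/53


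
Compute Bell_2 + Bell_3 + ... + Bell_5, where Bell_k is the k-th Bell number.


Recall Bell_k counts set partitions of a k-set (with Bell_0 = 1 by convention).
Bell_2 through Bell_5: 2, 5, 15, 52
Sum = 2 + 5 + 15 + 52 = 74.

74


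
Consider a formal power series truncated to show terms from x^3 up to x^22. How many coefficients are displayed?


From x^3 to x^22 inclusive, the count is 22 - 3 + 1 = 20.

20


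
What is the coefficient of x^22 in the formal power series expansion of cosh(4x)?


The Maclaurin series is cosh(t) = sum_{m>=0} t^(2m) / (2m)!, so substituting t = 4x, only even powers of x are nonzero, with coefficient of x^(2m) equal to 4^(2m) / (2m)!.
For x^22 the coefficient is 4^22/22! = 17592186044416/1124000727777607680000 = 33554432/2143861251406875.

33554432/2143861251406875
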